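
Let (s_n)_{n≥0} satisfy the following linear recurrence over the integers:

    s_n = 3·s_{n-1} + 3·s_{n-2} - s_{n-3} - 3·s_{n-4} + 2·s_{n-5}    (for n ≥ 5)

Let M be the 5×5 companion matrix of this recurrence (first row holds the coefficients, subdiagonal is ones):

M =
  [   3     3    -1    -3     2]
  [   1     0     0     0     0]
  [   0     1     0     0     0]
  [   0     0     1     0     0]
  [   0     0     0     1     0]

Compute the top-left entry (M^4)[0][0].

(M^4)[0][0] is the top entry after applying M 4 times to the unit state (1, 0, 0, 0, 0). Equivalently it is h_{8} for the auxiliary sequence (h_n) obeying the same recurrence with h_4 = 1 and h_i = 0 for 0 ≤ i < 4:
h_5 = 3·1 + 3·0 + -1·0 + -3·0 + 2·0 = 3
h_6 = 3·3 + 3·1 + -1·0 + -3·0 + 2·0 = 12
h_7 = 3·12 + 3·3 + -1·1 + -3·0 + 2·0 = 44
h_8 = 3·44 + 3·12 + -1·3 + -3·1 + 2·0 = 162

162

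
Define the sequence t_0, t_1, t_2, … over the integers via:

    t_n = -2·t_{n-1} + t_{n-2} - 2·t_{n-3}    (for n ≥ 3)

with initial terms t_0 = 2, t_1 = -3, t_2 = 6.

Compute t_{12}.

123682

t_3 = -2·6 + 1·-3 + -2·2 = -19
t_4 = -2·-19 + 1·6 + -2·-3 = 50
t_5 = -2·50 + 1·-19 + -2·6 = -131
t_6 = -2·-131 + 1·50 + -2·-19 = 350
t_7 = -2·350 + 1·-131 + -2·50 = -931
t_8 = -2·-931 + 1·350 + -2·-131 = 2474
t_9 = -2·2474 + 1·-931 + -2·350 = -6579
t_10 = -2·-6579 + 1·2474 + -2·-931 = 17494
t_11 = -2·17494 + 1·-6579 + -2·2474 = -46515
t_12 = -2·-46515 + 1·17494 + -2·-6579 = 123682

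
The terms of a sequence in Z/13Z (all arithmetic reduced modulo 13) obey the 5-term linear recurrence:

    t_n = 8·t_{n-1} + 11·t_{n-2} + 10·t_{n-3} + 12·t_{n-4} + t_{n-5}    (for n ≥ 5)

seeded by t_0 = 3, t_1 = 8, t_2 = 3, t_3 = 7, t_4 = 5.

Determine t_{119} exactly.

5

t_5 = 8·5 + 11·7 + 10·3 + 12·8 + 1·3 = 12
t_6 = 8·12 + 11·5 + 10·7 + 12·3 + 1·8 = 5
t_7 = 8·5 + 11·12 + 10·5 + 12·7 + 1·3 = 10
t_8 = 8·10 + 11·5 + 10·12 + 12·5 + 1·7 = 10
t_9 = 8·10 + 11·10 + 10·5 + 12·12 + 1·5 = 12
t_10 = 8·12 + 11·10 + 10·10 + 12·5 + 1·12 = 1
Continuing the recurrence:
  t_11 = 1;  t_12 = 9;  t_13 = 0;  t_14 = 3;  t_15 = 10;  t_16 = 1
  t_17 = 1;  t_18 = 12;  t_19 = 6;  t_20 = 4;  t_21 = 10;  t_22 = 4
  t_23 = 6;  t_24 = 12;  t_25 = 1;  t_26 = 11;  t_27 = 9;  t_28 = 2
  t_29 = 2;  t_30 = 1;  t_31 = 0;  t_32 = 12;  t_33 = 2;  t_34 = 6
  t_35 = 9;  t_36 = 3;  t_37 = 11;  t_38 = 12;  t_39 = 10;  t_40 = 3
  t_41 = 12;  t_42 = 7;  t_43 = 12;  t_44 = 1;  t_45 = 6;  t_46 = 2
  t_47 = 9;  t_48 = 9;  t_49 = 4;  t_50 = 4;  t_51 = 3;  t_52 = 4
  t_53 = 6;  t_54 = 5;  t_55 = 4;  t_56 = 3;  t_57 = 12;  t_58 = 1
  t_59 = 2;  t_60 = 5;  t_61 = 11;  t_62 = 5;  t_63 = 2;  t_64 = 9
  t_65 = 8;  t_66 = 7;  t_67 = 3;  t_68 = 5;  t_69 = 1;  t_70 = 3
  t_71 = 11;  t_72 = 12;  t_73 = 4;  t_74 = 12;  t_75 = 5;  t_76 = 3
  t_77 = 12;  t_78 = 2;  t_79 = 3;  t_80 = 12;  t_81 = 10;  t_82 = 5
  t_83 = 9;  t_84 = 10;  t_85 = 10;  t_86 = 12;  t_87 = 3;  t_88 = 8
  t_89 = 9;  t_90 = 6;  t_91 = 2;  t_92 = 11;  t_93 = 0;  t_94 = 1
  t_95 = 5;  t_96 = 3;  t_97 = 9;  t_98 = 11;  t_99 = 5;  t_100 = 6
  t_101 = 12;  t_102 = 2;  t_103 = 6;  t_104 = 7;  t_105 = 6;  t_106 = 0
  t_107 = 2;  t_108 = 10;  t_109 = 12;  t_110 = 11;  t_111 = 6;  t_112 = 8
  t_113 = 4;  t_114 = 12;  t_115 = 4;  t_116 = 7;  t_117 = 3
t_118 = 8·3 + 11·7 + 10·4 + 12·12 + 1·4 = 3
t_119 = 8·3 + 11·3 + 10·7 + 12·4 + 1·12 = 5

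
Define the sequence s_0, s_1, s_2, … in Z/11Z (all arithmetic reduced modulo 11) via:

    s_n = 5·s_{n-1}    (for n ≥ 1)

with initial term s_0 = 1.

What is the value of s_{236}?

5

s_1 = 5·1 = 5
s_2 = 5·5 = 3
s_3 = 5·3 = 4
s_4 = 5·4 = 9
s_5 = 5·9 = 1
(s_5) = (1) = (s_0), so the sequence has period 5.
236 ≡ 1 (mod 5), hence s_236 = s_1 = 5.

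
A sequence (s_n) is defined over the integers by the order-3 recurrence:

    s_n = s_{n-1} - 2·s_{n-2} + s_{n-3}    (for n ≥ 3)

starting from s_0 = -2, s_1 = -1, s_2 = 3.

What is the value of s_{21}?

350

s_3 = 1·3 + -2·-1 + 1·-2 = 3
s_4 = 1·3 + -2·3 + 1·-1 = -4
s_5 = 1·-4 + -2·3 + 1·3 = -7
s_6 = 1·-7 + -2·-4 + 1·3 = 4
s_7 = 1·4 + -2·-7 + 1·-4 = 14
s_8 = 1·14 + -2·4 + 1·-7 = -1
s_9 = 1·-1 + -2·14 + 1·4 = -25
s_10 = 1·-25 + -2·-1 + 1·14 = -9
s_11 = 1·-9 + -2·-25 + 1·-1 = 40
s_12 = 1·40 + -2·-9 + 1·-25 = 33
s_13 = 1·33 + -2·40 + 1·-9 = -56
s_14 = 1·-56 + -2·33 + 1·40 = -82
s_15 = 1·-82 + -2·-56 + 1·33 = 63
s_16 = 1·63 + -2·-82 + 1·-56 = 171
s_17 = 1·171 + -2·63 + 1·-82 = -37
s_18 = 1·-37 + -2·171 + 1·63 = -316
s_19 = 1·-316 + -2·-37 + 1·171 = -71
s_20 = 1·-71 + -2·-316 + 1·-37 = 524
s_21 = 1·524 + -2·-71 + 1·-316 = 350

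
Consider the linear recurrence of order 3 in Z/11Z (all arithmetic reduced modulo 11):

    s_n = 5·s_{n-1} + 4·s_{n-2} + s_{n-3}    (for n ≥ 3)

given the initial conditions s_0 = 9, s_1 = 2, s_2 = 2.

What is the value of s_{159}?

0

s_3 = 5·2 + 4·2 + 1·9 = 5
s_4 = 5·5 + 4·2 + 1·2 = 2
s_5 = 5·2 + 4·5 + 1·2 = 10
s_6 = 5·10 + 4·2 + 1·5 = 8
s_7 = 5·8 + 4·10 + 1·2 = 5
s_8 = 5·5 + 4·8 + 1·10 = 1
s_9 = 5·1 + 4·5 + 1·8 = 0
s_10 = 5·0 + 4·1 + 1·5 = 9
s_11 = 5·9 + 4·0 + 1·1 = 2
s_12 = 5·2 + 4·9 + 1·0 = 2
(s_10, s_11, s_12) = (9, 2, 2) = (s_0, s_1, s_2), so the sequence has period 10.
159 ≡ 9 (mod 10), hence s_159 = s_9 = 0.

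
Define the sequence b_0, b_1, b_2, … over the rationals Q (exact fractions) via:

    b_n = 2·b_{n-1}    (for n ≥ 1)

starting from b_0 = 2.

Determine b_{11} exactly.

4096

b_1 = 2·2 = 4
b_2 = 2·4 = 8
b_3 = 2·8 = 16
b_4 = 2·16 = 32
b_5 = 2·32 = 64
b_6 = 2·64 = 128
b_7 = 2·128 = 256
b_8 = 2·256 = 512
b_9 = 2·512 = 1024
b_10 = 2·1024 = 2048
b_11 = 2·2048 = 4096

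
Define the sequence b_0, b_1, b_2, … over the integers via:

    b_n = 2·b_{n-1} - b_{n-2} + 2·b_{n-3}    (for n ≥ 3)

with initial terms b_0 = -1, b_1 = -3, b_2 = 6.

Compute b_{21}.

b_3 = 2·6 + -1·-3 + 2·-1 = 13
b_4 = 2·13 + -1·6 + 2·-3 = 14
b_5 = 2·14 + -1·13 + 2·6 = 27
b_6 = 2·27 + -1·14 + 2·13 = 66
b_7 = 2·66 + -1·27 + 2·14 = 133
b_8 = 2·133 + -1·66 + 2·27 = 254
b_9 = 2·254 + -1·133 + 2·66 = 507
b_10 = 2·507 + -1·254 + 2·133 = 1026
b_11 = 2·1026 + -1·507 + 2·254 = 2053
b_12 = 2·2053 + -1·1026 + 2·507 = 4094
b_13 = 2·4094 + -1·2053 + 2·1026 = 8187
b_14 = 2·8187 + -1·4094 + 2·2053 = 16386
b_15 = 2·16386 + -1·8187 + 2·4094 = 32773
b_16 = 2·32773 + -1·16386 + 2·8187 = 65534
b_17 = 2·65534 + -1·32773 + 2·16386 = 131067
b_18 = 2·131067 + -1·65534 + 2·32773 = 262146
b_19 = 2·262146 + -1·131067 + 2·65534 = 524293
b_20 = 2·524293 + -1·262146 + 2·131067 = 1048574
b_21 = 2·1048574 + -1·524293 + 2·262146 = 2097147

2097147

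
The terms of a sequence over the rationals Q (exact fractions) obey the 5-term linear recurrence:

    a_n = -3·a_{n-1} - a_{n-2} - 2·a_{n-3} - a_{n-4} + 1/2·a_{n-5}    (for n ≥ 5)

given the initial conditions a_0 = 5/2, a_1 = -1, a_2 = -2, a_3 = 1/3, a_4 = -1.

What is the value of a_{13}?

214739/6

a_5 = -3·-1 + -1·1/3 + -2·-2 + -1·-1 + 1/2·5/2 = 107/12
a_6 = -3·107/12 + -1·-1 + -2·1/3 + -1·-2 + 1/2·-1 = -299/12
a_7 = -3·-299/12 + -1·107/12 + -2·-1 + -1·1/3 + 1/2·-2 = 133/2
a_8 = -3·133/2 + -1·-299/12 + -2·107/12 + -1·-1 + 1/2·1/3 = -765/4
a_9 = -3·-765/4 + -1·133/2 + -2·-299/12 + -1·107/12 + 1/2·-1 = 1643/3
a_10 = -3·1643/3 + -1·-765/4 + -2·133/2 + -1·-299/12 + 1/2·107/12 = -12443/8
a_11 = -3·-12443/8 + -1·1643/3 + -2·-765/4 + -1·133/2 + 1/2·-299/12 = 4422
a_12 = -3·4422 + -1·-12443/8 + -2·1643/3 + -1·-765/4 + 1/2·133/2 = -301955/24
a_13 = -3·-301955/24 + -1·4422 + -2·-12443/8 + -1·1643/3 + 1/2·-765/4 = 214739/6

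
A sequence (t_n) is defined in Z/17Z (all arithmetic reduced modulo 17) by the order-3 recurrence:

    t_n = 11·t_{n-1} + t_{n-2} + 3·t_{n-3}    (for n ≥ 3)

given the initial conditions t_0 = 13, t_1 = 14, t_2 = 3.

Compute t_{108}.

t_3 = 11·3 + 1·14 + 3·13 = 1
t_4 = 11·1 + 1·3 + 3·14 = 5
t_5 = 11·5 + 1·1 + 3·3 = 14
t_6 = 11·14 + 1·5 + 3·1 = 9
t_7 = 11·9 + 1·14 + 3·5 = 9
t_8 = 11·9 + 1·9 + 3·14 = 14
t_9 = 11·14 + 1·9 + 3·9 = 3
t_10 = 11·3 + 1·14 + 3·9 = 6
t_11 = 11·6 + 1·3 + 3·14 = 9
t_12 = 11·9 + 1·6 + 3·3 = 12
t_13 = 11·12 + 1·9 + 3·6 = 6
t_14 = 11·6 + 1·12 + 3·9 = 3
t_15 = 11·3 + 1·6 + 3·12 = 7
t_16 = 11·7 + 1·3 + 3·6 = 13
t_17 = 11·13 + 1·7 + 3·3 = 6
t_18 = 11·6 + 1·13 + 3·7 = 15
t_19 = 11·15 + 1·6 + 3·13 = 6
t_20 = 11·6 + 1·15 + 3·6 = 14
t_21 = 11·14 + 1·6 + 3·15 = 1
t_22 = 11·1 + 1·14 + 3·6 = 9
t_23 = 11·9 + 1·1 + 3·14 = 6
t_24 = 11·6 + 1·9 + 3·1 = 10
t_25 = 11·10 + 1·6 + 3·9 = 7
t_26 = 11·7 + 1·10 + 3·6 = 3
t_27 = 11·3 + 1·7 + 3·10 = 2
t_28 = 11·2 + 1·3 + 3·7 = 12
t_29 = 11·12 + 1·2 + 3·3 = 7
t_30 = 11·7 + 1·12 + 3·2 = 10
t_31 = 11·10 + 1·7 + 3·12 = 0
t_32 = 11·0 + 1·10 + 3·7 = 14
t_33 = 11·14 + 1·0 + 3·10 = 14
t_34 = 11·14 + 1·14 + 3·0 = 15
t_35 = 11·15 + 1·14 + 3·14 = 0
t_36 = 11·0 + 1·15 + 3·14 = 6
t_37 = 11·6 + 1·0 + 3·15 = 9
t_38 = 11·9 + 1·6 + 3·0 = 3
t_39 = 11·3 + 1·9 + 3·6 = 9
t_40 = 11·9 + 1·3 + 3·9 = 10
t_41 = 11·10 + 1·9 + 3·3 = 9
t_42 = 11·9 + 1·10 + 3·9 = 0
t_43 = 11·0 + 1·9 + 3·10 = 5
t_44 = 11·5 + 1·0 + 3·9 = 14
t_45 = 11·14 + 1·5 + 3·0 = 6
t_46 = 11·6 + 1·14 + 3·5 = 10
t_47 = 11·10 + 1·6 + 3·14 = 5
t_48 = 11·5 + 1·10 + 3·6 = 15
t_49 = 11·15 + 1·5 + 3·10 = 13
t_50 = 11·13 + 1·15 + 3·5 = 3
t_51 = 11·3 + 1·13 + 3·15 = 6
t_52 = 11·6 + 1·3 + 3·13 = 6
t_53 = 11·6 + 1·6 + 3·3 = 13
t_54 = 11·13 + 1·6 + 3·6 = 14
t_55 = 11·14 + 1·13 + 3·6 = 15
t_56 = 11·15 + 1·14 + 3·13 = 14
t_57 = 11·14 + 1·15 + 3·14 = 7
t_58 = 11·7 + 1·14 + 3·15 = 0
t_59 = 11·0 + 1·7 + 3·14 = 15
t_60 = 11·15 + 1·0 + 3·7 = 16
t_61 = 11·16 + 1·15 + 3·0 = 4
t_62 = 11·4 + 1·16 + 3·15 = 3
t_63 = 11·3 + 1·4 + 3·16 = 0
t_64 = 11·0 + 1·3 + 3·4 = 15
t_65 = 11·15 + 1·0 + 3·3 = 4
t_66 = 11·4 + 1·15 + 3·0 = 8
t_67 = 11·8 + 1·4 + 3·15 = 1
t_68 = 11·1 + 1·8 + 3·4 = 14
t_69 = 11·14 + 1·1 + 3·8 = 9
t_70 = 11·9 + 1·14 + 3·1 = 14
t_71 = 11·14 + 1·9 + 3·14 = 1
t_72 = 11·1 + 1·14 + 3·9 = 1
t_73 = 11·1 + 1·1 + 3·14 = 3
t_74 = 11·3 + 1·1 + 3·1 = 3
t_75 = 11·3 + 1·3 + 3·1 = 5
t_76 = 11·5 + 1·3 + 3·3 = 16
t_77 = 11·16 + 1·5 + 3·3 = 3
t_78 = 11·3 + 1·16 + 3·5 = 13
t_79 = 11·13 + 1·3 + 3·16 = 7
t_80 = 11·7 + 1·13 + 3·3 = 14
t_81 = 11·14 + 1·7 + 3·13 = 13
t_82 = 11·13 + 1·14 + 3·7 = 8
t_83 = 11·8 + 1·13 + 3·14 = 7
t_84 = 11·7 + 1·8 + 3·13 = 5
t_85 = 11·5 + 1·7 + 3·8 = 1
t_86 = 11·1 + 1·5 + 3·7 = 3
t_87 = 11·3 + 1·1 + 3·5 = 15
t_88 = 11·15 + 1·3 + 3·1 = 1
t_89 = 11·1 + 1·15 + 3·3 = 1
t_90 = 11·1 + 1·1 + 3·15 = 6
t_91 = 11·6 + 1·1 + 3·1 = 2
t_92 = 11·2 + 1·6 + 3·1 = 14
t_93 = 11·14 + 1·2 + 3·6 = 4
t_94 = 11·4 + 1·14 + 3·2 = 13
t_95 = 11·13 + 1·4 + 3·14 = 2
t_96 = 11·2 + 1·13 + 3·4 = 13
t_97 = 11·13 + 1·2 + 3·13 = 14
t_98 = 11·14 + 1·13 + 3·2 = 3
t_99 = 11·3 + 1·14 + 3·13 = 1
t_100 = 11·1 + 1·3 + 3·14 = 5
t_101 = 11·5 + 1·1 + 3·3 = 14
t_102 = 11·14 + 1·5 + 3·1 = 9
t_103 = 11·9 + 1·14 + 3·5 = 9
t_104 = 11·9 + 1·9 + 3·14 = 14
t_105 = 11·14 + 1·9 + 3·9 = 3
t_106 = 11·3 + 1·14 + 3·9 = 6
t_107 = 11·6 + 1·3 + 3·14 = 9
t_108 = 11·9 + 1·6 + 3·3 = 12

12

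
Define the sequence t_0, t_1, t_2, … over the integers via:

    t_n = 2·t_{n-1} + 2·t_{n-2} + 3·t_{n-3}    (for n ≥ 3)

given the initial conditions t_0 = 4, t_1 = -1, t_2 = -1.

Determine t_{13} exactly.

t_3 = 2·-1 + 2·-1 + 3·4 = 8
t_4 = 2·8 + 2·-1 + 3·-1 = 11
t_5 = 2·11 + 2·8 + 3·-1 = 35
t_6 = 2·35 + 2·11 + 3·8 = 116
t_7 = 2·116 + 2·35 + 3·11 = 335
t_8 = 2·335 + 2·116 + 3·35 = 1007
t_9 = 2·1007 + 2·335 + 3·116 = 3032
t_10 = 2·3032 + 2·1007 + 3·335 = 9083
t_11 = 2·9083 + 2·3032 + 3·1007 = 27251
t_12 = 2·27251 + 2·9083 + 3·3032 = 81764
t_13 = 2·81764 + 2·27251 + 3·9083 = 245279

245279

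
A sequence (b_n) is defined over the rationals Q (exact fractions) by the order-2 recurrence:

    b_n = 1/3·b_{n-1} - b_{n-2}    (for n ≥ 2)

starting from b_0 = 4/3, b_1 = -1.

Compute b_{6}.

b_2 = 1/3·-1 + -1·4/3 = -5/3
b_3 = 1/3·-5/3 + -1·-1 = 4/9
b_4 = 1/3·4/9 + -1·-5/3 = 49/27
b_5 = 1/3·49/27 + -1·4/9 = 13/81
b_6 = 1/3·13/81 + -1·49/27 = -428/243

-428/243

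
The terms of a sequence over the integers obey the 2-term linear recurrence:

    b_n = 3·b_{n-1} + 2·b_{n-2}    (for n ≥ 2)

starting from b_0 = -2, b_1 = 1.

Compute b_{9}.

b_2 = 3·1 + 2·-2 = -1
b_3 = 3·-1 + 2·1 = -1
b_4 = 3·-1 + 2·-1 = -5
b_5 = 3·-5 + 2·-1 = -17
b_6 = 3·-17 + 2·-5 = -61
b_7 = 3·-61 + 2·-17 = -217
b_8 = 3·-217 + 2·-61 = -773
b_9 = 3·-773 + 2·-217 = -2753

-2753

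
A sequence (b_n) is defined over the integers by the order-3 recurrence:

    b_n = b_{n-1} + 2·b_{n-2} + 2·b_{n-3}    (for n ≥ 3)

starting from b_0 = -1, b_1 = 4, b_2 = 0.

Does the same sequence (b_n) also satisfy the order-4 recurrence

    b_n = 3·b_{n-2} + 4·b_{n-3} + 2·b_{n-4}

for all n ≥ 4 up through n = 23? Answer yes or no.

yes

Terms b_0..b_23: -1, 4, 0, 6, 14, 26, 66, 146, 330, 754, 1706, 3874, 8794, 19954, 45290, 102786, 233274, 529426, 1201546, 2726946, 6188890, 14045874, 31877546, 72347074
n=4: candidate gives 14, actual b_4 = 14 ✓
n=5: candidate gives 26, actual b_5 = 26 ✓
n=6: candidate gives 66, actual b_6 = 66 ✓
n=7: candidate gives 146, actual b_7 = 146 ✓
n=8: candidate gives 330, actual b_8 = 330 ✓
n=9: candidate gives 754, actual b_9 = 754 ✓
n=10: candidate gives 1706, actual b_10 = 1706 ✓
n=11: candidate gives 3874, actual b_11 = 3874 ✓
n=12: candidate gives 8794, actual b_12 = 8794 ✓
n=13: candidate gives 19954, actual b_13 = 19954 ✓
n=14: candidate gives 45290, actual b_14 = 45290 ✓
n=15: candidate gives 102786, actual b_15 = 102786 ✓
n=16: candidate gives 233274, actual b_16 = 233274 ✓
n=17: candidate gives 529426, actual b_17 = 529426 ✓
n=18: candidate gives 1201546, actual b_18 = 1201546 ✓
n=19: candidate gives 2726946, actual b_19 = 2726946 ✓
n=20: candidate gives 6188890, actual b_20 = 6188890 ✓
n=21: candidate gives 14045874, actual b_21 = 14045874 ✓
n=22: candidate gives 31877546, actual b_22 = 31877546 ✓
n=23: candidate gives 72347074, actual b_23 = 72347074 ✓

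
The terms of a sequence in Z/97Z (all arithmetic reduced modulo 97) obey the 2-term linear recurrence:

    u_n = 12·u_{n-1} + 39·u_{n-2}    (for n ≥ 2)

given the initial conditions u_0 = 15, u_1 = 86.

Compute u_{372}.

u_2 = 12·86 + 39·15 = 65
u_3 = 12·65 + 39·86 = 60
u_4 = 12·60 + 39·65 = 54
u_5 = 12·54 + 39·60 = 78
u_6 = 12·78 + 39·54 = 35
u_7 = 12·35 + 39·78 = 67
u_8 = 12·67 + 39·35 = 35
u_9 = 12·35 + 39·67 = 26
u_10 = 12·26 + 39·35 = 28
u_11 = 12·28 + 39·26 = 89
u_12 = 12·89 + 39·28 = 26
u_13 = 12·26 + 39·89 = 0
u_14 = 12·0 + 39·26 = 44
u_15 = 12·44 + 39·0 = 43
u_16 = 12·43 + 39·44 = 1
u_17 = 12·1 + 39·43 = 40
u_18 = 12·40 + 39·1 = 34
u_19 = 12·34 + 39·40 = 28
u_20 = 12·28 + 39·34 = 13
u_21 = 12·13 + 39·28 = 84
u_22 = 12·84 + 39·13 = 60
u_23 = 12·60 + 39·84 = 19
u_24 = 12·19 + 39·60 = 46
u_25 = 12·46 + 39·19 = 32
u_26 = 12·32 + 39·46 = 44
u_27 = 12·44 + 39·32 = 30
u_28 = 12·30 + 39·44 = 39
u_29 = 12·39 + 39·30 = 86
u_30 = 12·86 + 39·39 = 31
u_31 = 12·31 + 39·86 = 40
u_32 = 12·40 + 39·31 = 40
u_33 = 12·40 + 39·40 = 3
u_34 = 12·3 + 39·40 = 44
u_35 = 12·44 + 39·3 = 63
u_36 = 12·63 + 39·44 = 47
u_37 = 12·47 + 39·63 = 14
u_38 = 12·14 + 39·47 = 61
u_39 = 12·61 + 39·14 = 17
u_40 = 12·17 + 39·61 = 61
u_41 = 12·61 + 39·17 = 37
u_42 = 12·37 + 39·61 = 10
u_43 = 12·10 + 39·37 = 11
u_44 = 12·11 + 39·10 = 37
u_45 = 12·37 + 39·11 = 0
u_46 = 12·0 + 39·37 = 85
u_47 = 12·85 + 39·0 = 50
u_48 = 12·50 + 39·85 = 35
u_49 = 12·35 + 39·50 = 42
u_50 = 12·42 + 39·35 = 26
u_51 = 12·26 + 39·42 = 10
u_52 = 12·10 + 39·26 = 67
u_53 = 12·67 + 39·10 = 30
u_54 = 12·30 + 39·67 = 63
u_55 = 12·63 + 39·30 = 83
u_56 = 12·83 + 39·63 = 58
u_57 = 12·58 + 39·83 = 53
u_58 = 12·53 + 39·58 = 85
u_59 = 12·85 + 39·53 = 80
u_60 = 12·80 + 39·85 = 7
u_61 = 12·7 + 39·80 = 3
u_62 = 12·3 + 39·7 = 18
u_63 = 12·18 + 39·3 = 42
u_64 = 12·42 + 39·18 = 42
u_65 = 12·42 + 39·42 = 8
u_66 = 12·8 + 39·42 = 85
u_67 = 12·85 + 39·8 = 71
u_68 = 12·71 + 39·85 = 93
u_69 = 12·93 + 39·71 = 5
u_70 = 12·5 + 39·93 = 1
u_71 = 12·1 + 39·5 = 13
u_72 = 12·13 + 39·1 = 1
u_73 = 12·1 + 39·13 = 34
u_74 = 12·34 + 39·1 = 59
u_75 = 12·59 + 39·34 = 94
u_76 = 12·94 + 39·59 = 34
u_77 = 12·34 + 39·94 = 0
u_78 = 12·0 + 39·34 = 65
u_79 = 12·65 + 39·0 = 4
u_80 = 12·4 + 39·65 = 61
u_81 = 12·61 + 39·4 = 15
u_82 = 12·15 + 39·61 = 37
u_83 = 12·37 + 39·15 = 59
u_84 = 12·59 + 39·37 = 17
u_85 = 12·17 + 39·59 = 80
u_86 = 12·80 + 39·17 = 71
u_87 = 12·71 + 39·80 = 92
u_88 = 12·92 + 39·71 = 90
u_89 = 12·90 + 39·92 = 12
u_90 = 12·12 + 39·90 = 65
u_91 = 12·65 + 39·12 = 84
u_92 = 12·84 + 39·65 = 51
u_93 = 12·51 + 39·84 = 8
u_94 = 12·8 + 39·51 = 48
u_95 = 12·48 + 39·8 = 15
u_96 = 12·15 + 39·48 = 15
u_97 = 12·15 + 39·15 = 86
(u_96, u_97) = (15, 86) = (u_0, u_1), so the sequence has period 96.
372 ≡ 84 (mod 96), hence u_372 = u_84 = 17.

17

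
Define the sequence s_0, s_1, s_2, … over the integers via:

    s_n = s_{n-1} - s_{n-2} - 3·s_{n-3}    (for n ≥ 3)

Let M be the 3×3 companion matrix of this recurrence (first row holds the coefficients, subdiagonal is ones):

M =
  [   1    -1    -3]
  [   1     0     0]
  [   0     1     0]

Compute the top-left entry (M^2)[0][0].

0

(M^2)[0][0] is the top entry after applying M 2 times to the unit state (1, 0, 0). Equivalently it is h_{4} for the auxiliary sequence (h_n) obeying the same recurrence with h_2 = 1 and h_i = 0 for 0 ≤ i < 2:
h_3 = 1·1 + -1·0 + -3·0 = 1
h_4 = 1·1 + -1·1 + -3·0 = 0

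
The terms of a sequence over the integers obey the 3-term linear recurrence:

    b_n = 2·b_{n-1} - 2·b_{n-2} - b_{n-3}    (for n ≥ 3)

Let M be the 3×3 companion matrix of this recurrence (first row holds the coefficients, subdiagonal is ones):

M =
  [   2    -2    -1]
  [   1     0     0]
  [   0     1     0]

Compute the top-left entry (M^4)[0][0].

(M^4)[0][0] is the top entry after applying M 4 times to the unit state (1, 0, 0). Equivalently it is h_{6} for the auxiliary sequence (h_n) obeying the same recurrence with h_2 = 1 and h_i = 0 for 0 ≤ i < 2:
h_3 = 2·1 + -2·0 + -1·0 = 2
h_4 = 2·2 + -2·1 + -1·0 = 2
h_5 = 2·2 + -2·2 + -1·1 = -1
h_6 = 2·-1 + -2·2 + -1·2 = -8

-8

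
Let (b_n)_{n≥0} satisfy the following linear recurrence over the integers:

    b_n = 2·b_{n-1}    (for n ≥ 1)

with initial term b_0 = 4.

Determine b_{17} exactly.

524288

b_1 = 2·4 = 8
b_2 = 2·8 = 16
b_3 = 2·16 = 32
b_4 = 2·32 = 64
b_5 = 2·64 = 128
b_6 = 2·128 = 256
b_7 = 2·256 = 512
b_8 = 2·512 = 1024
b_9 = 2·1024 = 2048
b_10 = 2·2048 = 4096
b_11 = 2·4096 = 8192
b_12 = 2·8192 = 16384
b_13 = 2·16384 = 32768
b_14 = 2·32768 = 65536
b_15 = 2·65536 = 131072
b_16 = 2·131072 = 262144
b_17 = 2·262144 = 524288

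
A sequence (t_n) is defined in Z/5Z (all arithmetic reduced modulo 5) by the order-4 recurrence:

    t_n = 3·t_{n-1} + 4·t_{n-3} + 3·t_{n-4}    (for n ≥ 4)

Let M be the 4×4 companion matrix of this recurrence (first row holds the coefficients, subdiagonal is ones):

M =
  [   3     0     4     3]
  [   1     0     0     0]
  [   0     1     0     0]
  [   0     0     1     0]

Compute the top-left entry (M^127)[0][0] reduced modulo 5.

4

(M^127)[0][0] is the top entry after applying M 127 times to the unit state (1, 0, 0, 0). Equivalently it is h_{130} for the auxiliary sequence (h_n) obeying the same recurrence with h_3 = 1 and h_i = 0 for 0 ≤ i < 3:
h_4 = 3·1 + 0·0 + 4·0 + 3·0 = 3
h_5 = 3·3 + 0·1 + 4·0 + 3·0 = 4
h_6 = 3·4 + 0·3 + 4·1 + 3·0 = 1
h_7 = 3·1 + 0·4 + 4·3 + 3·1 = 3
h_8 = 3·3 + 0·1 + 4·4 + 3·3 = 4
h_9 = 3·4 + 0·3 + 4·1 + 3·4 = 3
h_10 = 3·3 + 0·4 + 4·3 + 3·1 = 4
h_11 = 3·4 + 0·3 + 4·4 + 3·3 = 2
h_12 = 3·2 + 0·4 + 4·3 + 3·4 = 0
h_13 = 3·0 + 0·2 + 4·4 + 3·3 = 0
h_14 = 3·0 + 0·0 + 4·2 + 3·4 = 0
h_15 = 3·0 + 0·0 + 4·0 + 3·2 = 1
(h_12, h_13, h_14, h_15) = (0, 0, 0, 1) = (h_0, h_1, h_2, h_3), so the sequence has period 12.
130 ≡ 10 (mod 12), hence h_130 = h_10 = 4.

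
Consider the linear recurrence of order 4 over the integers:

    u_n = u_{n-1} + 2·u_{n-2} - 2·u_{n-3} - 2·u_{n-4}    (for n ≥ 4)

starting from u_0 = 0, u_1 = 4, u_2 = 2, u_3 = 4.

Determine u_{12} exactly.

u_4 = 1·4 + 2·2 + -2·4 + -2·0 = 0
u_5 = 1·0 + 2·4 + -2·2 + -2·4 = -4
u_6 = 1·-4 + 2·0 + -2·4 + -2·2 = -16
u_7 = 1·-16 + 2·-4 + -2·0 + -2·4 = -32
u_8 = 1·-32 + 2·-16 + -2·-4 + -2·0 = -56
u_9 = 1·-56 + 2·-32 + -2·-16 + -2·-4 = -80
u_10 = 1·-80 + 2·-56 + -2·-32 + -2·-16 = -96
u_11 = 1·-96 + 2·-80 + -2·-56 + -2·-32 = -80
u_12 = 1·-80 + 2·-96 + -2·-80 + -2·-56 = 0

0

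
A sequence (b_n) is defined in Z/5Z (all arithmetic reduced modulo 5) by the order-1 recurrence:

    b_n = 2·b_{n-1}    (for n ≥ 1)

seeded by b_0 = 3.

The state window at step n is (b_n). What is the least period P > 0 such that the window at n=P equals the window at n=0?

n=0: window = (3)
n=1: window = (1)
n=2: window = (2)
n=3: window = (4)
n=4: window = (3)
window at n=4 equals window at n=0 → period = 4

4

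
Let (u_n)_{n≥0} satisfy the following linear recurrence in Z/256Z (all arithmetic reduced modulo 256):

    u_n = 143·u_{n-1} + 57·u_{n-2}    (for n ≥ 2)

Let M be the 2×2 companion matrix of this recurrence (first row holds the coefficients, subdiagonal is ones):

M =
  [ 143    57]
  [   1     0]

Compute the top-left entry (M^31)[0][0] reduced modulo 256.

(M^31)[0][0] is the top entry after applying M 31 times to the unit state (1, 0). Equivalently it is h_{32} for the auxiliary sequence (h_n) obeying the same recurrence with h_1 = 1 and h_i = 0 for 0 ≤ i < 1:
h_2 = 143·1 + 57·0 = 143
h_3 = 143·143 + 57·1 = 26
h_4 = 143·26 + 57·143 = 93
h_5 = 143·93 + 57·26 = 189
h_6 = 143·189 + 57·93 = 72
h_7 = 143·72 + 57·189 = 77
h_8 = 143·77 + 57·72 = 11
h_9 = 143·11 + 57·77 = 74
h_10 = 143·74 + 57·11 = 201
h_11 = 143·201 + 57·74 = 193
h_12 = 143·193 + 57·201 = 144
h_13 = 143·144 + 57·193 = 105
h_14 = 143·105 + 57·144 = 183
h_15 = 143·183 + 57·105 = 154
h_16 = 143·154 + 57·183 = 197
h_17 = 143·197 + 57·154 = 85
h_18 = 143·85 + 57·197 = 88
h_19 = 143·88 + 57·85 = 21
h_20 = 143·21 + 57·88 = 83
h_21 = 143·83 + 57·21 = 10
h_22 = 143·10 + 57·83 = 17
h_23 = 143·17 + 57·10 = 185
h_24 = 143·185 + 57·17 = 32
h_25 = 143·32 + 57·185 = 17
h_26 = 143·17 + 57·32 = 159
h_27 = 143·159 + 57·17 = 154
h_28 = 143·154 + 57·159 = 109
h_29 = 143·109 + 57·154 = 45
h_30 = 143·45 + 57·109 = 104
h_31 = 143·104 + 57·45 = 29
h_32 = 143·29 + 57·104 = 91

91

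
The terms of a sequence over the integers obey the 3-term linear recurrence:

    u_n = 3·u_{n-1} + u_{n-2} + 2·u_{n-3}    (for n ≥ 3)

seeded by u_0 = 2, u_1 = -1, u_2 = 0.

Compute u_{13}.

u_3 = 3·0 + 1·-1 + 2·2 = 3
u_4 = 3·3 + 1·0 + 2·-1 = 7
u_5 = 3·7 + 1·3 + 2·0 = 24
u_6 = 3·24 + 1·7 + 2·3 = 85
u_7 = 3·85 + 1·24 + 2·7 = 293
u_8 = 3·293 + 1·85 + 2·24 = 1012
u_9 = 3·1012 + 1·293 + 2·85 = 3499
u_10 = 3·3499 + 1·1012 + 2·293 = 12095
u_11 = 3·12095 + 1·3499 + 2·1012 = 41808
u_12 = 3·41808 + 1·12095 + 2·3499 = 144517
u_13 = 3·144517 + 1·41808 + 2·12095 = 499549

499549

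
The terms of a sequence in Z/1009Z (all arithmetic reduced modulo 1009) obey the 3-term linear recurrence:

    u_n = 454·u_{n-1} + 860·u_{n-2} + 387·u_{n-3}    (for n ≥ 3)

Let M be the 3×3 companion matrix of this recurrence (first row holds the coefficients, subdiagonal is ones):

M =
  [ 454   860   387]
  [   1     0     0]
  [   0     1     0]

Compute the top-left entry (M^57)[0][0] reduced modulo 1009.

359

(M^57)[0][0] is the top entry after applying M 57 times to the unit state (1, 0, 0). Equivalently it is h_{59} for the auxiliary sequence (h_n) obeying the same recurrence with h_2 = 1 and h_i = 0 for 0 ≤ i < 2:
h_3 = 454·1 + 860·0 + 387·0 = 454
h_4 = 454·454 + 860·1 + 387·0 = 131
h_5 = 454·131 + 860·454 + 387·1 = 287
h_6 = 454·287 + 860·131 + 387·454 = 930
h_7 = 454·930 + 860·287 + 387·131 = 320
h_8 = 454·320 + 860·930 + 387·287 = 735
h_9 = 454·735 + 860·320 + 387·930 = 160
h_10 = 454·160 + 860·735 + 387·320 = 191
h_11 = 454·191 + 860·160 + 387·735 = 223
h_12 = 454·223 + 860·191 + 387·160 = 506
h_13 = 454·506 + 860·223 + 387·191 = 2
h_14 = 454·2 + 860·506 + 387·223 = 716
h_15 = 454·716 + 860·2 + 387·506 = 953
h_16 = 454·953 + 860·716 + 387·2 = 845
h_17 = 454·845 + 860·953 + 387·716 = 99
h_18 = 454·99 + 860·845 + 387·953 = 287
h_19 = 454·287 + 860·99 + 387·845 = 620
h_20 = 454·620 + 860·287 + 387·99 = 564
h_21 = 454·564 + 860·620 + 387·287 = 297
h_22 = 454·297 + 860·564 + 387·620 = 150
h_23 = 454·150 + 860·297 + 387·564 = 964
h_24 = 454·964 + 860·150 + 387·297 = 520
h_25 = 454·520 + 860·964 + 387·150 = 153
h_26 = 454·153 + 860·520 + 387·964 = 801
h_27 = 454·801 + 860·153 + 387·520 = 264
h_28 = 454·264 + 860·801 + 387·153 = 187
h_29 = 454·187 + 860·264 + 387·801 = 381
h_30 = 454·381 + 860·187 + 387·264 = 74
h_31 = 454·74 + 860·381 + 387·187 = 764
h_32 = 454·764 + 860·74 + 387·381 = 975
h_33 = 454·975 + 860·764 + 387·74 = 266
h_34 = 454·266 + 860·975 + 387·764 = 745
h_35 = 454·745 + 860·266 + 387·975 = 900
h_36 = 454·900 + 860·745 + 387·266 = 973
h_37 = 454·973 + 860·900 + 387·745 = 647
h_38 = 454·647 + 860·973 + 387·900 = 633
h_39 = 454·633 + 860·647 + 387·973 = 472
h_40 = 454·472 + 860·633 + 387·647 = 57
h_41 = 454·57 + 860·472 + 387·633 = 739
h_42 = 454·739 + 860·57 + 387·472 = 132
h_43 = 454·132 + 860·739 + 387·57 = 128
h_44 = 454·128 + 860·132 + 387·739 = 548
h_45 = 454·548 + 860·128 + 387·132 = 302
h_46 = 454·302 + 860·548 + 387·128 = 56
h_47 = 454·56 + 860·302 + 387·548 = 792
h_48 = 454·792 + 860·56 + 387·302 = 931
h_49 = 454·931 + 860·792 + 387·56 = 431
h_50 = 454·431 + 860·931 + 387·792 = 219
h_51 = 454·219 + 860·431 + 387·931 = 985
h_52 = 454·985 + 860·219 + 387·431 = 172
h_53 = 454·172 + 860·985 + 387·219 = 941
h_54 = 454·941 + 860·172 + 387·985 = 806
h_55 = 454·806 + 860·941 + 387·172 = 678
h_56 = 454·678 + 860·806 + 387·941 = 971
h_57 = 454·971 + 860·678 + 387·806 = 929
h_58 = 454·929 + 860·971 + 387·678 = 667
h_59 = 454·667 + 860·929 + 387·971 = 359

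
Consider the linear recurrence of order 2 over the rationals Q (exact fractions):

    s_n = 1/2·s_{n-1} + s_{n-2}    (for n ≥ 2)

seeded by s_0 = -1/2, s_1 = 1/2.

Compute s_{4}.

-1/16

s_2 = 1/2·1/2 + 1·-1/2 = -1/4
s_3 = 1/2·-1/4 + 1·1/2 = 3/8
s_4 = 1/2·3/8 + 1·-1/4 = -1/16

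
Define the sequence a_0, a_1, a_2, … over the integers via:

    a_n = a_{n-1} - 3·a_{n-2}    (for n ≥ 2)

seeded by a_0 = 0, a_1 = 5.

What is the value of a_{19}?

-77335

a_2 = 1·5 + -3·0 = 5
a_3 = 1·5 + -3·5 = -10
a_4 = 1·-10 + -3·5 = -25
a_5 = 1·-25 + -3·-10 = 5
a_6 = 1·5 + -3·-25 = 80
a_7 = 1·80 + -3·5 = 65
a_8 = 1·65 + -3·80 = -175
a_9 = 1·-175 + -3·65 = -370
a_10 = 1·-370 + -3·-175 = 155
a_11 = 1·155 + -3·-370 = 1265
a_12 = 1·1265 + -3·155 = 800
a_13 = 1·800 + -3·1265 = -2995
a_14 = 1·-2995 + -3·800 = -5395
a_15 = 1·-5395 + -3·-2995 = 3590
a_16 = 1·3590 + -3·-5395 = 19775
a_17 = 1·19775 + -3·3590 = 9005
a_18 = 1·9005 + -3·19775 = -50320
a_19 = 1·-50320 + -3·9005 = -77335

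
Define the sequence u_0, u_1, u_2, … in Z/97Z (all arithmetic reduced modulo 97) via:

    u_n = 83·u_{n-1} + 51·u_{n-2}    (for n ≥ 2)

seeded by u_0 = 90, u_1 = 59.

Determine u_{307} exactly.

u_2 = 83·59 + 51·90 = 78
u_3 = 83·78 + 51·59 = 74
u_4 = 83·74 + 51·78 = 32
u_5 = 83·32 + 51·74 = 28
u_6 = 83·28 + 51·32 = 76
u_7 = 83·76 + 51·28 = 73
u_8 = 83·73 + 51·76 = 41
u_9 = 83·41 + 51·73 = 45
u_10 = 83·45 + 51·41 = 6
u_11 = 83·6 + 51·45 = 77
u_12 = 83·77 + 51·6 = 4
u_13 = 83·4 + 51·77 = 88
u_14 = 83·88 + 51·4 = 39
u_15 = 83·39 + 51·88 = 62
u_16 = 83·62 + 51·39 = 54
u_17 = 83·54 + 51·62 = 78
u_18 = 83·78 + 51·54 = 13
u_19 = 83·13 + 51·78 = 13
u_20 = 83·13 + 51·13 = 93
u_21 = 83·93 + 51·13 = 40
u_22 = 83·40 + 51·93 = 12
u_23 = 83·12 + 51·40 = 29
u_24 = 83·29 + 51·12 = 12
u_25 = 83·12 + 51·29 = 50
u_26 = 83·50 + 51·12 = 9
u_27 = 83·9 + 51·50 = 96
u_28 = 83·96 + 51·9 = 85
u_29 = 83·85 + 51·96 = 20
u_30 = 83·20 + 51·85 = 78
u_31 = 83·78 + 51·20 = 25
u_32 = 83·25 + 51·78 = 39
u_33 = 83·39 + 51·25 = 50
u_34 = 83·50 + 51·39 = 28
u_35 = 83·28 + 51·50 = 24
u_36 = 83·24 + 51·28 = 25
u_37 = 83·25 + 51·24 = 1
u_38 = 83·1 + 51·25 = 0
u_39 = 83·0 + 51·1 = 51
u_40 = 83·51 + 51·0 = 62
u_41 = 83·62 + 51·51 = 84
u_42 = 83·84 + 51·62 = 46
u_43 = 83·46 + 51·84 = 51
u_44 = 83·51 + 51·46 = 80
u_45 = 83·80 + 51·51 = 26
u_46 = 83·26 + 51·80 = 30
u_47 = 83·30 + 51·26 = 33
u_48 = 83·33 + 51·30 = 1
u_49 = 83·1 + 51·33 = 20
u_50 = 83·20 + 51·1 = 62
u_51 = 83·62 + 51·20 = 55
u_52 = 83·55 + 51·62 = 64
u_53 = 83·64 + 51·55 = 66
u_54 = 83·66 + 51·64 = 12
u_55 = 83·12 + 51·66 = 94
u_56 = 83·94 + 51·12 = 72
u_57 = 83·72 + 51·94 = 3
u_58 = 83·3 + 51·72 = 41
u_59 = 83·41 + 51·3 = 64
u_60 = 83·64 + 51·41 = 31
u_61 = 83·31 + 51·64 = 17
u_62 = 83·17 + 51·31 = 82
u_63 = 83·82 + 51·17 = 10
u_64 = 83·10 + 51·82 = 65
u_65 = 83·65 + 51·10 = 85
u_66 = 83·85 + 51·65 = 88
u_67 = 83·88 + 51·85 = 96
u_68 = 83·96 + 51·88 = 40
u_69 = 83·40 + 51·96 = 68
u_70 = 83·68 + 51·40 = 21
u_71 = 83·21 + 51·68 = 70
u_72 = 83·70 + 51·21 = 91
u_73 = 83·91 + 51·70 = 65
u_74 = 83·65 + 51·91 = 45
u_75 = 83·45 + 51·65 = 66
u_76 = 83·66 + 51·45 = 13
u_77 = 83·13 + 51·66 = 80
u_78 = 83·80 + 51·13 = 28
u_79 = 83·28 + 51·80 = 2
u_80 = 83·2 + 51·28 = 42
u_81 = 83·42 + 51·2 = 96
u_82 = 83·96 + 51·42 = 22
u_83 = 83·22 + 51·96 = 29
u_84 = 83·29 + 51·22 = 37
u_85 = 83·37 + 51·29 = 88
u_86 = 83·88 + 51·37 = 73
u_87 = 83·73 + 51·88 = 71
u_88 = 83·71 + 51·73 = 13
u_89 = 83·13 + 51·71 = 44
u_90 = 83·44 + 51·13 = 47
u_91 = 83·47 + 51·44 = 34
u_92 = 83·34 + 51·47 = 78
u_93 = 83·78 + 51·34 = 60
u_94 = 83·60 + 51·78 = 34
u_95 = 83·34 + 51·60 = 62
u_96 = 83·62 + 51·34 = 90
u_97 = 83·90 + 51·62 = 59
(u_96, u_97) = (90, 59) = (u_0, u_1), so the sequence has period 96.
307 ≡ 19 (mod 96), hence u_307 = u_19 = 13.

13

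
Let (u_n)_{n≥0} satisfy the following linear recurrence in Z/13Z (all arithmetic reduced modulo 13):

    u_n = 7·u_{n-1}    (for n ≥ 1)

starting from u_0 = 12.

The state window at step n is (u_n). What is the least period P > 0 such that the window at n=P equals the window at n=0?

12

n=0: window = (12)
n=1: window = (6)
n=2: window = (3)
n=3: window = (8)
n=4: window = (4)
n=5: window = (2)
n=6: window = (1)
n=7: window = (7)
n=8: window = (10)
n=9: window = (5)
n=10: window = (9)
n=11: window = (11)
n=12: window = (12)
window at n=12 equals window at n=0 → period = 12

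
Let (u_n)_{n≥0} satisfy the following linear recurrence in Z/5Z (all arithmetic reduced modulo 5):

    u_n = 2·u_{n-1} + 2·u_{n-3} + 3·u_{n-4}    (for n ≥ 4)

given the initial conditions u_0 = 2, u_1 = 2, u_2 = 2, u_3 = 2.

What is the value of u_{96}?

u_4 = 2·2 + 0·2 + 2·2 + 3·2 = 4
u_5 = 2·4 + 0·2 + 2·2 + 3·2 = 3
u_6 = 2·3 + 0·4 + 2·2 + 3·2 = 1
u_7 = 2·1 + 0·3 + 2·4 + 3·2 = 1
u_8 = 2·1 + 0·1 + 2·3 + 3·4 = 0
u_9 = 2·0 + 0·1 + 2·1 + 3·3 = 1
u_10 = 2·1 + 0·0 + 2·1 + 3·1 = 2
u_11 = 2·2 + 0·1 + 2·0 + 3·1 = 2
u_12 = 2·2 + 0·2 + 2·1 + 3·0 = 1
u_13 = 2·1 + 0·2 + 2·2 + 3·1 = 4
u_14 = 2·4 + 0·1 + 2·2 + 3·2 = 3
u_15 = 2·3 + 0·4 + 2·1 + 3·2 = 4
u_16 = 2·4 + 0·3 + 2·4 + 3·1 = 4
u_17 = 2·4 + 0·4 + 2·3 + 3·4 = 1
u_18 = 2·1 + 0·4 + 2·4 + 3·3 = 4
u_19 = 2·4 + 0·1 + 2·4 + 3·4 = 3
u_20 = 2·3 + 0·4 + 2·1 + 3·4 = 0
u_21 = 2·0 + 0·3 + 2·4 + 3·1 = 1
u_22 = 2·1 + 0·0 + 2·3 + 3·4 = 0
u_23 = 2·0 + 0·1 + 2·0 + 3·3 = 4
u_24 = 2·4 + 0·0 + 2·1 + 3·0 = 0
u_25 = 2·0 + 0·4 + 2·0 + 3·1 = 3
u_26 = 2·3 + 0·0 + 2·4 + 3·0 = 4
u_27 = 2·4 + 0·3 + 2·0 + 3·4 = 0
u_28 = 2·0 + 0·4 + 2·3 + 3·0 = 1
u_29 = 2·1 + 0·0 + 2·4 + 3·3 = 4
u_30 = 2·4 + 0·1 + 2·0 + 3·4 = 0
u_31 = 2·0 + 0·4 + 2·1 + 3·0 = 2
u_32 = 2·2 + 0·0 + 2·4 + 3·1 = 0
u_33 = 2·0 + 0·2 + 2·0 + 3·4 = 2
u_34 = 2·2 + 0·0 + 2·2 + 3·0 = 3
u_35 = 2·3 + 0·2 + 2·0 + 3·2 = 2
u_36 = 2·2 + 0·3 + 2·2 + 3·0 = 3
u_37 = 2·3 + 0·2 + 2·3 + 3·2 = 3
u_38 = 2·3 + 0·3 + 2·2 + 3·3 = 4
u_39 = 2·4 + 0·3 + 2·3 + 3·2 = 0
u_40 = 2·0 + 0·4 + 2·3 + 3·3 = 0
u_41 = 2·0 + 0·0 + 2·4 + 3·3 = 2
u_42 = 2·2 + 0·0 + 2·0 + 3·4 = 1
u_43 = 2·1 + 0·2 + 2·0 + 3·0 = 2
u_44 = 2·2 + 0·1 + 2·2 + 3·0 = 3
u_45 = 2·3 + 0·2 + 2·1 + 3·2 = 4
u_46 = 2·4 + 0·3 + 2·2 + 3·1 = 0
u_47 = 2·0 + 0·4 + 2·3 + 3·2 = 2
u_48 = 2·2 + 0·0 + 2·4 + 3·3 = 1
u_49 = 2·1 + 0·2 + 2·0 + 3·4 = 4
u_50 = 2·4 + 0·1 + 2·2 + 3·0 = 2
u_51 = 2·2 + 0·4 + 2·1 + 3·2 = 2
u_52 = 2·2 + 0·2 + 2·4 + 3·1 = 0
u_53 = 2·0 + 0·2 + 2·2 + 3·4 = 1
u_54 = 2·1 + 0·0 + 2·2 + 3·2 = 2
u_55 = 2·2 + 0·1 + 2·0 + 3·2 = 0
u_56 = 2·0 + 0·2 + 2·1 + 3·0 = 2
u_57 = 2·2 + 0·0 + 2·2 + 3·1 = 1
u_58 = 2·1 + 0·2 + 2·0 + 3·2 = 3
u_59 = 2·3 + 0·1 + 2·2 + 3·0 = 0
u_60 = 2·0 + 0·3 + 2·1 + 3·2 = 3
u_61 = 2·3 + 0·0 + 2·3 + 3·1 = 0
u_62 = 2·0 + 0·3 + 2·0 + 3·3 = 4
u_63 = 2·4 + 0·0 + 2·3 + 3·0 = 4
u_64 = 2·4 + 0·4 + 2·0 + 3·3 = 2
u_65 = 2·2 + 0·4 + 2·4 + 3·0 = 2
u_66 = 2·2 + 0·2 + 2·4 + 3·4 = 4
u_67 = 2·4 + 0·2 + 2·2 + 3·4 = 4
u_68 = 2·4 + 0·4 + 2·2 + 3·2 = 3
u_69 = 2·3 + 0·4 + 2·4 + 3·2 = 0
u_70 = 2·0 + 0·3 + 2·4 + 3·4 = 0
u_71 = 2·0 + 0·0 + 2·3 + 3·4 = 3
u_72 = 2·3 + 0·0 + 2·0 + 3·3 = 0
u_73 = 2·0 + 0·3 + 2·0 + 3·0 = 0
u_74 = 2·0 + 0·0 + 2·3 + 3·0 = 1
u_75 = 2·1 + 0·0 + 2·0 + 3·3 = 1
u_76 = 2·1 + 0·1 + 2·0 + 3·0 = 2
u_77 = 2·2 + 0·1 + 2·1 + 3·0 = 1
u_78 = 2·1 + 0·2 + 2·1 + 3·1 = 2
u_79 = 2·2 + 0·1 + 2·2 + 3·1 = 1
u_80 = 2·1 + 0·2 + 2·1 + 3·2 = 0
u_81 = 2·0 + 0·1 + 2·2 + 3·1 = 2
u_82 = 2·2 + 0·0 + 2·1 + 3·2 = 2
u_83 = 2·2 + 0·2 + 2·0 + 3·1 = 2
u_84 = 2·2 + 0·2 + 2·2 + 3·0 = 3
u_85 = 2·3 + 0·2 + 2·2 + 3·2 = 1
u_86 = 2·1 + 0·3 + 2·2 + 3·2 = 2
u_87 = 2·2 + 0·1 + 2·3 + 3·2 = 1
u_88 = 2·1 + 0·2 + 2·1 + 3·3 = 3
u_89 = 2·3 + 0·1 + 2·2 + 3·1 = 3
u_90 = 2·3 + 0·3 + 2·1 + 3·2 = 4
u_91 = 2·4 + 0·3 + 2·3 + 3·1 = 2
u_92 = 2·2 + 0·4 + 2·3 + 3·3 = 4
u_93 = 2·4 + 0·2 + 2·4 + 3·3 = 0
u_94 = 2·0 + 0·4 + 2·2 + 3·4 = 1
u_95 = 2·1 + 0·0 + 2·4 + 3·2 = 1
u_96 = 2·1 + 0·1 + 2·0 + 3·4 = 4

4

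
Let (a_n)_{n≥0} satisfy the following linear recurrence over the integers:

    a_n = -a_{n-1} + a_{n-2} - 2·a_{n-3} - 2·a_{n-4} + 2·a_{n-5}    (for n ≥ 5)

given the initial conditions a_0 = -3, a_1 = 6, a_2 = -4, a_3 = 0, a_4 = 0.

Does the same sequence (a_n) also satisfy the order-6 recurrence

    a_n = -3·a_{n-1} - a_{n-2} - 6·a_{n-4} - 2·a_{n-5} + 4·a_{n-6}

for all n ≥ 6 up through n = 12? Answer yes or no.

Terms a_0..a_12: -3, 6, -4, 0, 0, -10, 30, -48, 98, -186, 300, -526, 906
n=6: candidate gives 30, actual a_6 = 30 ✓
n=7: candidate gives -48, actual a_7 = -48 ✓
n=8: candidate gives 98, actual a_8 = 98 ✓
n=9: candidate gives -186, actual a_9 = -186 ✓
n=10: candidate gives 300, actual a_10 = 300 ✓
n=11: candidate gives -526, actual a_11 = -526 ✓
n=12: candidate gives 906, actual a_12 = 906 ✓

yes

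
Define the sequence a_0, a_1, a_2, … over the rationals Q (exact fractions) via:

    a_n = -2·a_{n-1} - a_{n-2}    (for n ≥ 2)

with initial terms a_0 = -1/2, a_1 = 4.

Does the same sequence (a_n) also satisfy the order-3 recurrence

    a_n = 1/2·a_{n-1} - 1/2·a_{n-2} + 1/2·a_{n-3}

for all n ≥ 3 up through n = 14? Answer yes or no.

no

Terms a_0..a_14: -1/2, 4, -15/2, 11, -29/2, 18, -43/2, 25, -57/2, 32, -71/2, 39, -85/2, 46, -99/2
n=3: candidate gives -6, actual a_3 = 11 ✗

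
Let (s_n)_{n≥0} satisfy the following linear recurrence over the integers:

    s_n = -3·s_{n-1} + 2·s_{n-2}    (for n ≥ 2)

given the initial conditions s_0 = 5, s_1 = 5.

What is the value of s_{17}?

1269206945

s_2 = -3·5 + 2·5 = -5
s_3 = -3·-5 + 2·5 = 25
s_4 = -3·25 + 2·-5 = -85
s_5 = -3·-85 + 2·25 = 305
s_6 = -3·305 + 2·-85 = -1085
s_7 = -3·-1085 + 2·305 = 3865
s_8 = -3·3865 + 2·-1085 = -13765
s_9 = -3·-13765 + 2·3865 = 49025
s_10 = -3·49025 + 2·-13765 = -174605
s_11 = -3·-174605 + 2·49025 = 621865
s_12 = -3·621865 + 2·-174605 = -2214805
s_13 = -3·-2214805 + 2·621865 = 7888145
s_14 = -3·7888145 + 2·-2214805 = -28094045
s_15 = -3·-28094045 + 2·7888145 = 100058425
s_16 = -3·100058425 + 2·-28094045 = -356363365
s_17 = -3·-356363365 + 2·100058425 = 1269206945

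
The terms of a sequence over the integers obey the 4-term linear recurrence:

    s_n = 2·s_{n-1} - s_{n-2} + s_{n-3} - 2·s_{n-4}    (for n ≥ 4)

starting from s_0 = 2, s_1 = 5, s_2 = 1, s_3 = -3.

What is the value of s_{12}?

s_4 = 2·-3 + -1·1 + 1·5 + -2·2 = -6
s_5 = 2·-6 + -1·-3 + 1·1 + -2·5 = -18
s_6 = 2·-18 + -1·-6 + 1·-3 + -2·1 = -35
s_7 = 2·-35 + -1·-18 + 1·-6 + -2·-3 = -52
s_8 = 2·-52 + -1·-35 + 1·-18 + -2·-6 = -75
s_9 = 2·-75 + -1·-52 + 1·-35 + -2·-18 = -97
s_10 = 2·-97 + -1·-75 + 1·-52 + -2·-35 = -101
s_11 = 2·-101 + -1·-97 + 1·-75 + -2·-52 = -76
s_12 = 2·-76 + -1·-101 + 1·-97 + -2·-75 = 2

2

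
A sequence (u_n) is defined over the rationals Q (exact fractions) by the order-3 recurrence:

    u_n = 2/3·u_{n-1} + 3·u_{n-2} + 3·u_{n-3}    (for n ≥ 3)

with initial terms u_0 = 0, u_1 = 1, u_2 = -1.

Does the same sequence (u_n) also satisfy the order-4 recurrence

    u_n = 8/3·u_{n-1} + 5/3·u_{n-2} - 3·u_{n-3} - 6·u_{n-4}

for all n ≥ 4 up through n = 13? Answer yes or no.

Terms u_0..u_13: 0, 1, -1, 7/3, 14/9, 136/27, 1217/81, 7240/243, 58355/729, 410767/2187, 2983559/6561, 21784582/19683, 157397384/59049, 1144646761/177147
n=4: candidate gives 14/9, actual u_4 = 14/9 ✓
n=5: candidate gives 136/27, actual u_5 = 136/27 ✓
n=6: candidate gives 1217/81, actual u_6 = 1217/81 ✓
n=7: candidate gives 7240/243, actual u_7 = 7240/243 ✓
n=8: candidate gives 58355/729, actual u_8 = 58355/729 ✓
n=9: candidate gives 410767/2187, actual u_9 = 410767/2187 ✓
n=10: candidate gives 2983559/6561, actual u_10 = 2983559/6561 ✓
n=11: candidate gives 21784582/19683, actual u_11 = 21784582/19683 ✓
n=12: candidate gives 157397384/59049, actual u_12 = 157397384/59049 ✓
n=13: candidate gives 1144646761/177147, actual u_13 = 1144646761/177147 ✓

yes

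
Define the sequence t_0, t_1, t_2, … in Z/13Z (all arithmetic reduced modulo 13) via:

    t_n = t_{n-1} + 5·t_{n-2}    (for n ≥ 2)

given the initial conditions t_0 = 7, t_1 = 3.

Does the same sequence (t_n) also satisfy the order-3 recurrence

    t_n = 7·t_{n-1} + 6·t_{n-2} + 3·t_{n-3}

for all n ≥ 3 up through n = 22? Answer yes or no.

Terms t_0..t_22: 7, 3, 12, 1, 9, 1, 7, 12, 8, 3, 4, 6, 0, 4, 4, 11, 5, 8, 7, 8, 4, 5, 12
n=3: candidate gives 6, actual t_3 = 1 ✗

no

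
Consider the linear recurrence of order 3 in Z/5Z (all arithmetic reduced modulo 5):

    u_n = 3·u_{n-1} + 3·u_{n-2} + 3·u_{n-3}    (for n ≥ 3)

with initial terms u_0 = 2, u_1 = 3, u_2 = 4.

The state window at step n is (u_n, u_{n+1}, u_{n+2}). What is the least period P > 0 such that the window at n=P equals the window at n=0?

124

n=0: window = (2, 3, 4)
n=1: window = (3, 4, 2)
n=2: window = (4, 2, 2)
n=3: window = (2, 2, 4)
n=4: window = (2, 4, 4)
n=5: window = (4, 4, 0)
n=6: window = (4, 0, 4)
n=7: window = (0, 4, 4)
n=8: window = (4, 4, 4)
n=9: window = (4, 4, 1)
n=10: window = (4, 1, 2)
n=11: window = (1, 2, 1)
n=12: window = (2, 1, 2)
n=13: window = (1, 2, 0)
n=14: window = (2, 0, 4)
n=15: window = (0, 4, 3)
n=16: window = (4, 3, 1)
n=17: window = (3, 1, 4)
n=18: window = (1, 4, 4)
n=19: window = (4, 4, 2)
n=20: window = (4, 2, 0)
n=21: window = (2, 0, 3)
n=22: window = (0, 3, 0)
n=23: window = (3, 0, 4)
n=24: window = (0, 4, 1)
n=25: window = (4, 1, 0)
n=26: window = (1, 0, 0)
n=27: window = (0, 0, 3)
n=28: window = (0, 3, 4)
n=29: window = (3, 4, 1)
n=30: window = (4, 1, 4)
n=31: window = (1, 4, 2)
n=32: window = (4, 2, 1)
n=33: window = (2, 1, 1)
n=34: window = (1, 1, 2)
n=35: window = (1, 2, 2)
n=36: window = (2, 2, 0)
n=37: window = (2, 0, 2)
n=38: window = (0, 2, 2)
n=39: window = (2, 2, 2)
n=40: window = (2, 2, 3)
…
n=122: window = (1, 3, 2)
n=123: window = (3, 2, 3)
n=124: window = (2, 3, 4)
window at n=124 equals window at n=0 → period = 124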